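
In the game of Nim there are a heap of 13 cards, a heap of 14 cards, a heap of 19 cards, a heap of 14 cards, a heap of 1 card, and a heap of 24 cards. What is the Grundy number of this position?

7

Compute the nim-sum pairwise:
13 XOR 14 = 3
3 XOR 19 = 16
16 XOR 14 = 30
30 XOR 1 = 31
31 XOR 24 = 7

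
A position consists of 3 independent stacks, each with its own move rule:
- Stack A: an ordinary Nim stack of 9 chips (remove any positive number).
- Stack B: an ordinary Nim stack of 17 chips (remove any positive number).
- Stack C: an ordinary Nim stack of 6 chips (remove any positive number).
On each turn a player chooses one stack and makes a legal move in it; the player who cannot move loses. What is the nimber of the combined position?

30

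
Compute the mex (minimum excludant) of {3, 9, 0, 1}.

The values 0, 1 are all present; 2 is the first non-negative integer missing from the set.

2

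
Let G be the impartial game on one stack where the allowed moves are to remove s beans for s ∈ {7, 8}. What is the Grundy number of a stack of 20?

0

Build the Grundy sequence with g(k) = mex{g(k−s) : s ∈ {7, 8}, s ≤ k}:
k:     0  1  2  3  4  5  6  7  8  9 10 11 12 13 14 15 16 17 18 19 20
g(k):  0  0  0  0  0  0  0  1  1  1  1  1  1  1  2  0  0  0  0  0  0
So g(20) = 0.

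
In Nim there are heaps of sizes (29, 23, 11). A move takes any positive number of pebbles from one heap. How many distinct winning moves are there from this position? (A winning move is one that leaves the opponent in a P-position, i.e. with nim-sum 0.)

3

Compute the nim-sum pairwise:
29 ⊕ 23 = 10
10 ⊕ 11 = 1
The overall nim-sum is X = 1. A heap of size p has a winning move iff p XOR X < p (reduce it to p XOR X).
  29: 29 XOR 1 = 28 < 29 — winning move (to 28).
  23: 23 XOR 1 = 22 < 23 — winning move (to 22).
  11: 11 XOR 1 = 10 < 11 — winning move (to 10).
That gives 3 winning moves.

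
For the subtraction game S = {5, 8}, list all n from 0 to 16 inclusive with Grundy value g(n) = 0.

0, 1, 2, 3, 4, 13, 14, 15, 16

Build the Grundy sequence with g(k) = mex{g(k−s) : s ∈ {5, 8}, s ≤ k}:
k:     0  1  2  3  4  5  6  7  8  9 10 11 12 13 14 15 16
g(k):  0  0  0  0  0  1  1  1  1  1  2  2  2  0  0  0  0
The P-positions (g = 0) in 0..16 are 0, 1, 2, 3, 4, 13, 14, 15, 16.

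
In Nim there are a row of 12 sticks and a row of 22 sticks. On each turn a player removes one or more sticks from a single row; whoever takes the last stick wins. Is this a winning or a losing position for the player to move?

Write each in binary and XOR column by column:
  01100  (12)
  10110  (22)
  -----
  11010  (26)
The nim-sum is 26 ≠ 0, so this is an N-position: the player to move can win.

Winning position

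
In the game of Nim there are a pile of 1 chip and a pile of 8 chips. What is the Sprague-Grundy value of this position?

9

In binary:
  0001  (1)
  1000  (8)
  ----
  1001  (9)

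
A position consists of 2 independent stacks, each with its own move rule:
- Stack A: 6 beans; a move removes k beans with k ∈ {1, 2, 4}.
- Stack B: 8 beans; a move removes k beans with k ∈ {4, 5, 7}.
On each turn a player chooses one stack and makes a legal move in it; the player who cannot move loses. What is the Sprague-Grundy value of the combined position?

For stack A, compute g(0), g(1), … with moves {1, 2, 4}:
g(0) = mex{} = 0
g(1) = mex{0} = 1
g(2) = mex{0,1} = 2
g(3) = mex{1,2} = 0
g(4) = mex{0,2} = 1
g(5) = mex{0,1} = 2
g(6) = mex{1,2} = 0
So g(6) = 0.
Build the Grundy sequence for stack B with g(k) = mex{g(k−s) : s ∈ {4, 5, 7}, s ≤ k}:
g(0) = mex{} = 0
g(1) = mex{} = 0
g(2) = mex{} = 0
g(3) = mex{} = 0
g(4) = mex{0} = 1
g(5) = mex{0} = 1
g(6) = mex{0} = 1
g(7) = mex{0} = 1
g(8) = mex{0,1} = 2
So g(8) = 2.
The value of a disjunctive sum is the nim-sum of the parts.
Combined value = 0 ⊕ 2 = 2.

2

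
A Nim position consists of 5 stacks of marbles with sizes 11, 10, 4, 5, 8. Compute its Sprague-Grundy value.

Bitwise XOR of the heap sizes:
  1011  (11)
  1010  (10)
  0100  (4)
  0101  (5)
  1000  (8)
  ----
  1000  (8)

8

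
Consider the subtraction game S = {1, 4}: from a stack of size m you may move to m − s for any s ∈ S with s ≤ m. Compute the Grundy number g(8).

1

Compute g(0), g(1), … for moves {1, 4}:
k:     0  1  2  3  4  5  6  7  8
g(k):  0  1  0  1  2  0  1  0  1
So g(8) = 1.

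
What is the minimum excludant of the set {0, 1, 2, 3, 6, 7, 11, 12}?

4

The values 0, 1, 2, 3 are all present; 4 is the first non-negative integer missing from the set.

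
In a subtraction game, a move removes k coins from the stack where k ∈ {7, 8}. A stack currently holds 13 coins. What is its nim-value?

1

Grundy values for subtraction set {7, 8}:
k:     0  1  2  3  4  5  6  7  8  9 10 11 12 13
g(k):  0  0  0  0  0  0  0  1  1  1  1  1  1  1
So g(13) = 1.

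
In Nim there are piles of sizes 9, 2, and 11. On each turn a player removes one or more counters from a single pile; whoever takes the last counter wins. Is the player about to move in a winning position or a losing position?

Nim-sum: 9 ^ 2 ^ 11 = 0.
The nim-sum is 0, so this is a P-position: the player to move is in a losing position under optimal play.

Losing position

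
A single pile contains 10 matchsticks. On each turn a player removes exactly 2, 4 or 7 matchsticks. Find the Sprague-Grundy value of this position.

Build the Grundy sequence with g(k) = mex{g(k−s) : s ∈ {2, 4, 7}, s ≤ k}:
k:     0  1  2  3  4  5  6  7  8  9 10
g(k):  0  0  1  1  2  2  0  3  1  0  2
So g(10) = 2.

2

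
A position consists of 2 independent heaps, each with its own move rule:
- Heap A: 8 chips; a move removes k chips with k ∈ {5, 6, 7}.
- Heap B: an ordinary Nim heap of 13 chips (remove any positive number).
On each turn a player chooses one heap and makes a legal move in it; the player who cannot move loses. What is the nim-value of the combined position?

12

Grundy values for heap A (subtraction set {5, 6, 7}):
k:     0  1  2  3  4  5  6  7  8
g(k):  0  0  0  0  0  1  1  1  1
So g(8) = 1.
Heap B is a plain Nim heap of size 13, so its Grundy value is 13.
By the Sprague-Grundy theorem, the Grundy value of a sum of independent games is the XOR of the component values.
Combined value = 1 ⊕ 13 = 12.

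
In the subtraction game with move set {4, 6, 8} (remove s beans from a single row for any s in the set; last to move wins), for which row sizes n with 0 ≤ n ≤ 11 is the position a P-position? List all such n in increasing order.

0, 1, 2, 3

Grundy values for subtraction set {4, 6, 8}:
g(0) = mex{} = 0
g(1) = mex{} = 0
g(2) = mex{} = 0
g(3) = mex{} = 0
g(4) = mex{0} = 1
g(5) = mex{0} = 1
g(6) = mex{0} = 1
g(7) = mex{0} = 1
g(8) = mex{0,1} = 2
g(9) = mex{0,1} = 2
g(10) = mex{0,1} = 2
g(11) = mex{0,1} = 2
The P-positions (g = 0) in 0..11 are 0, 1, 2, 3.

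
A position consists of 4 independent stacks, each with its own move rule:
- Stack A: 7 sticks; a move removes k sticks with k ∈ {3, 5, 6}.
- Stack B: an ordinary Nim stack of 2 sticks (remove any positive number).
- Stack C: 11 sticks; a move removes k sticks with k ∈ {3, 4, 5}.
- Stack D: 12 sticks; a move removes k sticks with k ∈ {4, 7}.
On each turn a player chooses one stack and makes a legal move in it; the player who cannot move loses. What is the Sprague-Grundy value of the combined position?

Grundy values for stack A (subtraction set {3, 5, 6}):
g(0) = mex{} = 0
g(1) = mex{} = 0
g(2) = mex{} = 0
g(3) = mex{0} = 1
g(4) = mex{0} = 1
g(5) = mex{0} = 1
g(6) = mex{0,1} = 2
g(7) = mex{0,1} = 2
So g(7) = 2.
Stack B is a plain Nim stack of size 2, so its Grundy value is 2.
Build the Grundy sequence for stack C with g(k) = mex{g(k−s) : s ∈ {3, 4, 5}, s ≤ k}:
g(0) = mex{} = 0
g(1) = mex{} = 0
g(2) = mex{} = 0
g(3) = mex{0} = 1
g(4) = mex{0} = 1
g(5) = mex{0} = 1
g(6) = mex{0,1} = 2
g(7) = mex{0,1} = 2
g(8) = mex{1} = 0
g(9) = mex{1,2} = 0
g(10) = mex{1,2} = 0
g(11) = mex{0,2} = 1
So g(11) = 1.
Grundy values for stack D (subtraction set {4, 7}):
g(0) = mex{} = 0
g(1) = mex{} = 0
g(2) = mex{} = 0
g(3) = mex{} = 0
g(4) = mex{0} = 1
g(5) = mex{0} = 1
g(6) = mex{0} = 1
g(7) = mex{0} = 1
g(8) = mex{0,1} = 2
g(9) = mex{0,1} = 2
g(10) = mex{0,1} = 2
g(11) = mex{1} = 0
g(12) = mex{1,2} = 0
So g(12) = 0.
By the Sprague-Grundy theorem, the Grundy value of a sum of independent games is the XOR of the component values.
Combined value = 2 XOR 2 XOR 1 XOR 0 = 1.

1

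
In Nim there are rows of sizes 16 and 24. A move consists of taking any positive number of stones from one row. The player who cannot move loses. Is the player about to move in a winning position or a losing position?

Winning position

Compute the nim-sum pairwise:
16 ^ 24 = 8
The nim-sum is 8 ≠ 0, so this is an N-position: the player to move can win.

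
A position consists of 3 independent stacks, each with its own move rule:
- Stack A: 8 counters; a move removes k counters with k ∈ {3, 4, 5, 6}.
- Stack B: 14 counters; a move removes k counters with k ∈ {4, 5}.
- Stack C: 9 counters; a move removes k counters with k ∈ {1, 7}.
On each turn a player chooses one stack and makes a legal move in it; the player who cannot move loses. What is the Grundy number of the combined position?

Build the Grundy sequence for stack A with g(k) = mex{g(k−s) : s ∈ {3, 4, 5, 6}, s ≤ k}:
g(0) = mex{} = 0
g(1) = mex{} = 0
g(2) = mex{} = 0
g(3) = mex{0} = 1
g(4) = mex{0} = 1
g(5) = mex{0} = 1
g(6) = mex{0,1} = 2
g(7) = mex{0,1} = 2
g(8) = mex{0,1} = 2
So g(8) = 2.
Grundy values for stack B (subtraction set {4, 5}):
g(0) = mex{} = 0
g(1) = mex{} = 0
g(2) = mex{} = 0
g(3) = mex{} = 0
g(4) = mex{0} = 1
g(5) = mex{0} = 1
g(6) = mex{0} = 1
g(7) = mex{0} = 1
g(8) = mex{0,1} = 2
g(9) = mex{1} = 0
g(10) = mex{1} = 0
g(11) = mex{1} = 0
g(12) = mex{1,2} = 0
g(13) = mex{0,2} = 1
g(14) = mex{0} = 1
So g(14) = 1.
Build the Grundy sequence for stack C with g(k) = mex{g(k−s) : s ∈ {1, 7}, s ≤ k}:
k:     0  1  2  3  4  5  6  7  8  9
g(k):  0  1  0  1  0  1  0  1  0  1
So g(9) = 1.
By the Sprague-Grundy theorem, the Grundy value of a sum of independent games is the XOR of the component values.
Combined value = 2 ⊕ 1 ⊕ 1 = 2.

2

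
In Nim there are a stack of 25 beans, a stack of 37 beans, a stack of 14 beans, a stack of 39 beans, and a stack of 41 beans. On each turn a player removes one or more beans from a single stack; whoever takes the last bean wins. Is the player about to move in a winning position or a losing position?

Winning position

Compute the nim-sum pairwise:
25 ^ 37 = 60
60 ^ 14 = 50
50 ^ 39 = 21
21 ^ 41 = 60
The nim-sum is 60 ≠ 0, so this is an N-position: the player to move can win.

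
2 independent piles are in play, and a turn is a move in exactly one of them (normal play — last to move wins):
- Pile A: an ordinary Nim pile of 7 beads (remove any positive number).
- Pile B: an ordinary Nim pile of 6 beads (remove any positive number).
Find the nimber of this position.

Pile A is a plain Nim pile of size 7, so its Grundy value is 7.
Pile B is a plain Nim pile of size 6, so its Grundy value is 6.
The value of a disjunctive sum is the nim-sum of the parts.
Combined value = 7 XOR 6 = 1.

1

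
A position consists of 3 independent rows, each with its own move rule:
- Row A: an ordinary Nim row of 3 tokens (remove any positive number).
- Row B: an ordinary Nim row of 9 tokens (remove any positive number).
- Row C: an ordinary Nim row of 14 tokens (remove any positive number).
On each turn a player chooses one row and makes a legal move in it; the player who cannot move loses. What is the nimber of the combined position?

4

Row A is a plain Nim row of size 3, so its Grundy value is 3.
Row B is a plain Nim row of size 9, so its Grundy value is 9.
Row C is a plain Nim row of size 14, so its Grundy value is 14.
By the Sprague-Grundy theorem, the Grundy value of a sum of independent games is the XOR of the component values.
Combined value = 3 XOR 9 XOR 14 = 4.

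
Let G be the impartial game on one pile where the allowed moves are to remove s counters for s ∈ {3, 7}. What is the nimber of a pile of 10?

0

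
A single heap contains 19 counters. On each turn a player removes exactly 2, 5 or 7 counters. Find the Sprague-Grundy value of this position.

Compute g(0), g(1), … for moves {2, 5, 7}:
k:     0  1  2  3  4  5  6  7  8  9 10 11 12 13 14 15 16 17 18 19
g(k):  0  0  1  1  0  2  1  3  2  2  0  3  1  0  0  1  1  2  2  3
So g(19) = 3.

3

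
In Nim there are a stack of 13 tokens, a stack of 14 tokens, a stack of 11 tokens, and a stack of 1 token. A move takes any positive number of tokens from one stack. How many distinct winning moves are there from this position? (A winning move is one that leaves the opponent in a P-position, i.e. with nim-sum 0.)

3

Nim-sum: 13 XOR 14 XOR 11 XOR 1 = 9.
The overall nim-sum is X = 9. A stack of size p has a winning move iff p XOR X < p (reduce it to p XOR X).
  13: 13 XOR 9 = 4 < 13 — winning move (to 4).
  14: 14 XOR 9 = 7 < 14 — winning move (to 7).
  11: 11 XOR 9 = 2 < 11 — winning move (to 2).
  1: 1 XOR 9 = 8 ≥ 1 — no move.
That gives 3 winning moves.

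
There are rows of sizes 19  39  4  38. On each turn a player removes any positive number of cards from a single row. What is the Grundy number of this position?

22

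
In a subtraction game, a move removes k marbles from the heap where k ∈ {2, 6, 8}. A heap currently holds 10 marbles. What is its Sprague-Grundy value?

Build the Grundy sequence with g(k) = mex{g(k−s) : s ∈ {2, 6, 8}, s ≤ k}:
g(0) = mex{} = 0
g(1) = mex{} = 0
g(2) = mex{0} = 1
g(3) = mex{0} = 1
g(4) = mex{1} = 0
g(5) = mex{1} = 0
g(6) = mex{0} = 1
g(7) = mex{0} = 1
g(8) = mex{0,1} = 2
g(9) = mex{0,1} = 2
g(10) = mex{0,1,2} = 3
So g(10) = 3.

3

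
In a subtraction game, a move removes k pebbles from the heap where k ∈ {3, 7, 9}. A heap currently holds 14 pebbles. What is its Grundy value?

0

Build the Grundy sequence with g(k) = mex{g(k−s) : s ∈ {3, 7, 9}, s ≤ k}:
k:     0  1  2  3  4  5  6  7  8  9 10 11 12 13 14
g(k):  0  0  0  1  1  1  0  2  2  1  3  3  0  2  0
So g(14) = 0.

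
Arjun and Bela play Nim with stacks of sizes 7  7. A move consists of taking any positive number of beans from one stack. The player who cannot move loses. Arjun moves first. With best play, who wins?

Nim-sum: 7 ⊕ 7 = 0.
The nim-sum is 0, so this is a P-position: the player to move is in a losing position under optimal play; Arjun is about to move from it and so loses — Bela wins.

Bela wins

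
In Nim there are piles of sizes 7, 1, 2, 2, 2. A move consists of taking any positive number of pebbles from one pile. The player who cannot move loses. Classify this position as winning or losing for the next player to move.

Compute the nim-sum pairwise:
7 ⊕ 1 = 6
6 ⊕ 2 = 4
4 ⊕ 2 = 6
6 ⊕ 2 = 4
The nim-sum is 4 ≠ 0, so this is an N-position: the player to move can win.

Winning position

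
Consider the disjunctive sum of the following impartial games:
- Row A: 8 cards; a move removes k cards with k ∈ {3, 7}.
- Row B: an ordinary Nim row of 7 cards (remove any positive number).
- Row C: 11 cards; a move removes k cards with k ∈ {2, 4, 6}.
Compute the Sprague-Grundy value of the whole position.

4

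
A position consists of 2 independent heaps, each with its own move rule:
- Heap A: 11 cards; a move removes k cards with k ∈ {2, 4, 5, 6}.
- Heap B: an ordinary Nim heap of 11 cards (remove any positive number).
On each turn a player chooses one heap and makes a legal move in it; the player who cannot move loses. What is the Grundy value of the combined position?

Grundy values for heap A (subtraction set {2, 4, 5, 6}):
g(0) = mex{} = 0
g(1) = mex{} = 0
g(2) = mex{0} = 1
g(3) = mex{0} = 1
g(4) = mex{0,1} = 2
g(5) = mex{0,1} = 2
g(6) = mex{0,1,2} = 3
g(7) = mex{0,1,2} = 3
g(8) = mex{1,2,3} = 0
g(9) = mex{1,2,3} = 0
g(10) = mex{0,2,3} = 1
g(11) = mex{0,2,3} = 1
So g(11) = 1.
Heap B is a plain Nim heap of size 11, so its Grundy value is 11.
The value of a disjunctive sum is the nim-sum of the parts.
Combined value = 1 ⊕ 11 = 10.

10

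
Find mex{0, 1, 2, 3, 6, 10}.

4

The values 0, 1, 2, 3 are all present; 4 is the first non-negative integer missing from the set.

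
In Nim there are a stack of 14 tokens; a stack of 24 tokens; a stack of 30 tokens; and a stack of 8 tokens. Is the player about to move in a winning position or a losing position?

Nim-sum: 14 ^ 24 ^ 30 ^ 8 = 0.
The nim-sum is 0, so this is a P-position: the player to move is in a losing position under optimal play.

Losing position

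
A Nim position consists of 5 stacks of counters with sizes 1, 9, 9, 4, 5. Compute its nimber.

0

Nim-sum: 1 XOR 9 XOR 9 XOR 4 XOR 5 = 0.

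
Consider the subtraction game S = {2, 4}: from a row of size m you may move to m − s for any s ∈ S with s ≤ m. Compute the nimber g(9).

1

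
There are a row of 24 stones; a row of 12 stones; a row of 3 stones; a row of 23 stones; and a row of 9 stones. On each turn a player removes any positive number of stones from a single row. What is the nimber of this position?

9

Compute the nim-sum pairwise:
24 ⊕ 12 = 20
20 ⊕ 3 = 23
23 ⊕ 23 = 0
0 ⊕ 9 = 9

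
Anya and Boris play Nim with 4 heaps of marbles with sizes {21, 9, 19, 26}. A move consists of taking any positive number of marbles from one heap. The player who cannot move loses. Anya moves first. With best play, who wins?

Anya wins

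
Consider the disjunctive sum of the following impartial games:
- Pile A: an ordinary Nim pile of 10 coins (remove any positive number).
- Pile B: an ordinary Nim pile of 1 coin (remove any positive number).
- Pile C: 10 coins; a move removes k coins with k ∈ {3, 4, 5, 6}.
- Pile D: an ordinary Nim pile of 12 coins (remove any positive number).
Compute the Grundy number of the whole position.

7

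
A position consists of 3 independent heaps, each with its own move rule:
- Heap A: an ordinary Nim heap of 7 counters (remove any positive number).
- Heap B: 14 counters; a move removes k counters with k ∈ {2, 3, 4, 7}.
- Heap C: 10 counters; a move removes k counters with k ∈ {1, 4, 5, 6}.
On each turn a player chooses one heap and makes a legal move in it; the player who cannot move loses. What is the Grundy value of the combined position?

7

Heap A is a plain Nim heap of size 7, so its Grundy value is 7.
For heap B, compute g(0), g(1), … with moves {2, 3, 4, 7}:
g(0) = mex{} = 0
g(1) = mex{} = 0
g(2) = mex{0} = 1
g(3) = mex{0} = 1
g(4) = mex{0,1} = 2
g(5) = mex{0,1} = 2
g(6) = mex{1,2} = 0
g(7) = mex{0,1,2} = 3
g(8) = mex{0,2} = 1
g(9) = mex{0,1,2,3} = 4
g(10) = mex{0,1,3} = 2
g(11) = mex{1,2,3,4} = 0
g(12) = mex{1,2,4} = 0
g(13) = mex{0,2,4} = 1
g(14) = mex{0,2,3} = 1
So g(14) = 1.
For heap C, compute g(0), g(1), … with moves {1, 4, 5, 6}:
k:     0  1  2  3  4  5  6  7  8  9 10
g(k):  0  1  0  1  2  3  2  3  4  0  1
So g(10) = 1.
By the Sprague-Grundy theorem, the Grundy value of a sum of independent games is the XOR of the component values.
Combined value = 7 XOR 1 XOR 1 = 7.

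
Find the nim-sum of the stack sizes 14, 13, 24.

Compute the nim-sum pairwise:
14 ^ 13 = 3
3 ^ 24 = 27

27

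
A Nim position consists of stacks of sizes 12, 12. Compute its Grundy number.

0

Nim-sum: 12 ^ 12 = 0.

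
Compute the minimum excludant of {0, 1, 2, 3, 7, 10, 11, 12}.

The values 0, 1, 2, 3 are all present; 4 is the first non-negative integer missing from the set.

4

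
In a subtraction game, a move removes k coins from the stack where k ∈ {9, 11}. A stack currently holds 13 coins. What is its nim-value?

1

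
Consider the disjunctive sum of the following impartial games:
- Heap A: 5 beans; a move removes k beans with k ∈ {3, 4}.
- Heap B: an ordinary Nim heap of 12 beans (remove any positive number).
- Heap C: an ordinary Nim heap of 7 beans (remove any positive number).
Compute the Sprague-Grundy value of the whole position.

10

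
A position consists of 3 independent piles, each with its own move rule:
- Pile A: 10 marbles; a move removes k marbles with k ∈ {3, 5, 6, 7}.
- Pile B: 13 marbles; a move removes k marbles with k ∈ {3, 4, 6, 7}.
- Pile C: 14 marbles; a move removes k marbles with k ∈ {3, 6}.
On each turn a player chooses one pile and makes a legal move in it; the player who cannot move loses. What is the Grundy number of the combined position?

0

Grundy values for pile A (subtraction set {3, 5, 6, 7}):
k:     0  1  2  3  4  5  6  7  8  9 10
g(k):  0  0  0  1  1  1  2  2  2  3  0
So g(10) = 0.
Build the Grundy sequence for pile B with g(k) = mex{g(k−s) : s ∈ {3, 4, 6, 7}, s ≤ k}:
g(0) = mex{} = 0
g(1) = mex{} = 0
g(2) = mex{} = 0
g(3) = mex{0} = 1
g(4) = mex{0} = 1
g(5) = mex{0} = 1
g(6) = mex{0,1} = 2
g(7) = mex{0,1} = 2
g(8) = mex{0,1} = 2
g(9) = mex{0,1,2} = 3
g(10) = mex{1,2} = 0
g(11) = mex{1,2} = 0
g(12) = mex{1,2,3} = 0
g(13) = mex{0,2,3} = 1
So g(13) = 1.
Build the Grundy sequence for pile C with g(k) = mex{g(k−s) : s ∈ {3, 6}, s ≤ k}:
g(0) = mex{} = 0
g(1) = mex{} = 0
g(2) = mex{} = 0
g(3) = mex{0} = 1
g(4) = mex{0} = 1
g(5) = mex{0} = 1
g(6) = mex{0,1} = 2
g(7) = mex{0,1} = 2
g(8) = mex{0,1} = 2
g(9) = mex{1,2} = 0
g(10) = mex{1,2} = 0
g(11) = mex{1,2} = 0
g(12) = mex{0,2} = 1
g(13) = mex{0,2} = 1
g(14) = mex{0,2} = 1
So g(14) = 1.
The value of a disjunctive sum is the nim-sum of the parts.
Combined value = 0 ⊕ 1 ⊕ 1 = 0.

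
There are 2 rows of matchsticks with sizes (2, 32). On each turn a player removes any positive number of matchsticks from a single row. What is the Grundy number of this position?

Nim-sum: 2 ^ 32 = 34.

34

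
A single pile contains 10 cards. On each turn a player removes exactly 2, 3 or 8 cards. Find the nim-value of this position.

Grundy values for subtraction set {2, 3, 8}:
k:     0  1  2  3  4  5  6  7  8  9 10
g(k):  0  0  1  1  2  0  0  1  1  2  0
So g(10) = 0.

0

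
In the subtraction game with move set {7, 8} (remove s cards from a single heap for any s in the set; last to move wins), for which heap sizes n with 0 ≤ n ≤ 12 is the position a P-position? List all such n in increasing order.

0, 1, 2, 3, 4, 5, 6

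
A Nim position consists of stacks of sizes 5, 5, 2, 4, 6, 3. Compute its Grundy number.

3

Nim-sum: 5 XOR 5 XOR 2 XOR 4 XOR 6 XOR 3 = 3.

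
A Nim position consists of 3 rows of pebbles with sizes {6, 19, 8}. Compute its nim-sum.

Compute the nim-sum pairwise:
6 XOR 19 = 21
21 XOR 8 = 29

29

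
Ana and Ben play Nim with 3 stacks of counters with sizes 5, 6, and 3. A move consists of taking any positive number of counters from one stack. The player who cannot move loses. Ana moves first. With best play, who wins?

Ben wins

Compute the nim-sum pairwise:
5 ⊕ 6 = 3
3 ⊕ 3 = 0
The nim-sum is 0, so this is a P-position: the player to move is in a losing position under optimal play; Ana is about to move from it and so loses — Ben wins.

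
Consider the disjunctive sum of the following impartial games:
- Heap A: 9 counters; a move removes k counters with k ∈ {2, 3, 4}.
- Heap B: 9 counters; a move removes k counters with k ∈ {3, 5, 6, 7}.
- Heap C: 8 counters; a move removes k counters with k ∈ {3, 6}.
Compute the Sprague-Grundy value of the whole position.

Build the Grundy sequence for heap A with g(k) = mex{g(k−s) : s ∈ {2, 3, 4}, s ≤ k}:
k:     0  1  2  3  4  5  6  7  8  9
g(k):  0  0  1  1  2  2  0  0  1  1
So g(9) = 1.
For heap B, compute g(0), g(1), … with moves {3, 5, 6, 7}:
g(0) = mex{} = 0
g(1) = mex{} = 0
g(2) = mex{} = 0
g(3) = mex{0} = 1
g(4) = mex{0} = 1
g(5) = mex{0} = 1
g(6) = mex{0,1} = 2
g(7) = mex{0,1} = 2
g(8) = mex{0,1} = 2
g(9) = mex{0,1,2} = 3
So g(9) = 3.
For heap C, compute g(0), g(1), … with moves {3, 6}:
k:     0  1  2  3  4  5  6  7  8
g(k):  0  0  0  1  1  1  2  2  2
So g(8) = 2.
The value of a disjunctive sum is the nim-sum of the parts.
Combined value = 1 ⊕ 3 ⊕ 2 = 0.

0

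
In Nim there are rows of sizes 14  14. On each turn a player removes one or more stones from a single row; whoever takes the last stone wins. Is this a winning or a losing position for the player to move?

Losing position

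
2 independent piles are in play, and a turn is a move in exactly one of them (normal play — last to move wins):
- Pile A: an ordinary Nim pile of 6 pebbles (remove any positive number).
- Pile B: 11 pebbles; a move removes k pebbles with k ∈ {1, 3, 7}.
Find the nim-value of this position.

7

Pile A is a plain Nim pile of size 6, so its Grundy value is 6.
Grundy values for pile B (subtraction set {1, 3, 7}):
g(0) = mex{} = 0
g(1) = mex{0} = 1
g(2) = mex{1} = 0
g(3) = mex{0} = 1
g(4) = mex{1} = 0
g(5) = mex{0} = 1
g(6) = mex{1} = 0
g(7) = mex{0} = 1
g(8) = mex{1} = 0
g(9) = mex{0} = 1
g(10) = mex{1} = 0
g(11) = mex{0} = 1
So g(11) = 1.
By the Sprague-Grundy theorem, the Grundy value of a sum of independent games is the XOR of the component values.
Combined value = 6 XOR 1 = 7.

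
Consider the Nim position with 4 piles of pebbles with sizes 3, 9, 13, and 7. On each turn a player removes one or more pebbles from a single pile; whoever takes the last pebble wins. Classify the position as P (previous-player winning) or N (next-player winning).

P-position

Write each in binary and XOR column by column:
  0011  (3)
  1001  (9)
  1101  (13)
  0111  (7)
  ----
  0000  (0)
The nim-sum is 0, so this is a P-position: the player to move is in a losing position under optimal play.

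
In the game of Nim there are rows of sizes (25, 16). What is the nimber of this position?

Nim-sum: 25 ^ 16 = 9.

9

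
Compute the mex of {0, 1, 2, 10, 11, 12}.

The values 0, 1, 2 are all present; 3 is the first non-negative integer missing from the set.

3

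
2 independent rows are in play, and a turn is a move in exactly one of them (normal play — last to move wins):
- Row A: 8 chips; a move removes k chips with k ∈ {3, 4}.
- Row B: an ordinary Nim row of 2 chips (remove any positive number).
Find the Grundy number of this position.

For row A, compute g(0), g(1), … with moves {3, 4}:
k:     0  1  2  3  4  5  6  7  8
g(k):  0  0  0  1  1  1  2  0  0
So g(8) = 0.
Row B is a plain Nim row of size 2, so its Grundy value is 2.
The value of a disjunctive sum is the nim-sum of the parts.
Combined value = 0 XOR 2 = 2.

2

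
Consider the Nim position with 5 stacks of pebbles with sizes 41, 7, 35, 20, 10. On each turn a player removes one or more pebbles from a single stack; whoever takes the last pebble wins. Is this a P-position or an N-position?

N-position

Nim-sum: 41 ^ 7 ^ 35 ^ 20 ^ 10 = 19.
The nim-sum is 19 ≠ 0, so this is an N-position: the player to move can win.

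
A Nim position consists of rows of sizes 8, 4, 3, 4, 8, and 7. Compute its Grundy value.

Compute the nim-sum pairwise:
8 ^ 4 = 12
12 ^ 3 = 15
15 ^ 4 = 11
11 ^ 8 = 3
3 ^ 7 = 4

4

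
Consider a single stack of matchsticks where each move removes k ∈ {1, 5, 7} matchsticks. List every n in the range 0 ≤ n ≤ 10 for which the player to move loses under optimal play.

0, 2, 4, 6, 8, 10

Build the Grundy sequence with g(k) = mex{g(k−s) : s ∈ {1, 5, 7}, s ≤ k}:
k:     0  1  2  3  4  5  6  7  8  9 10
g(k):  0  1  0  1  0  1  0  1  0  1  0
The P-positions (g = 0) in 0..10 are 0, 2, 4, 6, 8, 10.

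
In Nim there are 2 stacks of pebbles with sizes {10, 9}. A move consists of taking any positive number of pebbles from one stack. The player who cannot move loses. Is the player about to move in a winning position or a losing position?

Winning position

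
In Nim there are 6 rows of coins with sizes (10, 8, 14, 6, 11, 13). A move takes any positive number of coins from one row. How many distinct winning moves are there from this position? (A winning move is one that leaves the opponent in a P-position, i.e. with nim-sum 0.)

5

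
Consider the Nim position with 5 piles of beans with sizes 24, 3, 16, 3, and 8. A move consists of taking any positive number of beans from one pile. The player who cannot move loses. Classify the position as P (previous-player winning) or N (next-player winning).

Write each in binary and XOR column by column:
  11000  (24)
  00011  (3)
  10000  (16)
  00011  (3)
  01000  (8)
  -----
  00000  (0)
The nim-sum is 0, so this is a P-position: the player to move is in a losing position under optimal play.

P-position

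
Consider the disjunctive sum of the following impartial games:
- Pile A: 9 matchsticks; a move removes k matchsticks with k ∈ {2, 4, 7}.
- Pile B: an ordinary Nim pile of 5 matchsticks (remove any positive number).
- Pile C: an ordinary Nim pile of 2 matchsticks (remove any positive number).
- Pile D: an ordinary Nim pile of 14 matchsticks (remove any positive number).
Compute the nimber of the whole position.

Grundy values for pile A (subtraction set {2, 4, 7}):
k:     0  1  2  3  4  5  6  7  8  9
g(k):  0  0  1  1  2  2  0  3  1  0
So g(9) = 0.
Pile B is a plain Nim pile of size 5, so its Grundy value is 5.
Pile C is a plain Nim pile of size 2, so its Grundy value is 2.
Pile D is a plain Nim pile of size 14, so its Grundy value is 14.
The value of a disjunctive sum is the nim-sum of the parts.
Combined value = 0 ⊕ 5 ⊕ 2 ⊕ 14 = 9.

9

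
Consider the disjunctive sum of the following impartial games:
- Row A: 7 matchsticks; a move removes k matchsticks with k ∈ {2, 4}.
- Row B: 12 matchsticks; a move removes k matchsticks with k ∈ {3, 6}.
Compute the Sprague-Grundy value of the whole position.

1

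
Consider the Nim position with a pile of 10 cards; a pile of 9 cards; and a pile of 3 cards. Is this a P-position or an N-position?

P-position

Nim-sum: 10 ^ 9 ^ 3 = 0.
The nim-sum is 0, so this is a P-position: the player to move is in a losing position under optimal play.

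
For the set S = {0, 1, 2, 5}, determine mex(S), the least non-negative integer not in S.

3

The values 0, 1, 2 are all present; 3 is the first non-negative integer missing from the set.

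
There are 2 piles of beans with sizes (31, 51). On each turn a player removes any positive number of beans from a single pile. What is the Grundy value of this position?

Compute the nim-sum pairwise:
31 XOR 51 = 44

44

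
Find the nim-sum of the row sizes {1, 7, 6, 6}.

Nim-sum: 1 ^ 7 ^ 6 ^ 6 = 6.

6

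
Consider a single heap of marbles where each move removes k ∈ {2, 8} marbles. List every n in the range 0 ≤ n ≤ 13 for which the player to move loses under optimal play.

Grundy values for subtraction set {2, 8}:
k:     0  1  2  3  4  5  6  7  8  9 10 11 12 13
g(k):  0  0  1  1  0  0  1  1  2  2  0  0  1  1
The P-positions (g = 0) in 0..13 are 0, 1, 4, 5, 10, 11.

0, 1, 4, 5, 10, 11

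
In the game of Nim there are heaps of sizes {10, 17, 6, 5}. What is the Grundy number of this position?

Compute the nim-sum pairwise:
10 XOR 17 = 27
27 XOR 6 = 29
29 XOR 5 = 24

24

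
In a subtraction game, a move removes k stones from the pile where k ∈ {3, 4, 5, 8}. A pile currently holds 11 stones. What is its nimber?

Grundy values for subtraction set {3, 4, 5, 8}:
g(0) = mex{} = 0
g(1) = mex{} = 0
g(2) = mex{} = 0
g(3) = mex{0} = 1
g(4) = mex{0} = 1
g(5) = mex{0} = 1
g(6) = mex{0,1} = 2
g(7) = mex{0,1} = 2
g(8) = mex{0,1} = 2
g(9) = mex{0,1,2} = 3
g(10) = mex{0,1,2} = 3
g(11) = mex{1,2} = 0
So g(11) = 0.

0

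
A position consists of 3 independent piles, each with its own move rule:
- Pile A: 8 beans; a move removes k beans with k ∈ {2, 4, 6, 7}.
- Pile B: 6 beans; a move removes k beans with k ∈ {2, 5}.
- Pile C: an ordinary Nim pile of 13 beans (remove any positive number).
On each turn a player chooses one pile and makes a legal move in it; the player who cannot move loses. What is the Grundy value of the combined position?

Build the Grundy sequence for pile A with g(k) = mex{g(k−s) : s ∈ {2, 4, 6, 7}, s ≤ k}:
k:     0  1  2  3  4  5  6  7  8
g(k):  0  0  1  1  2  2  3  3  4
So g(8) = 4.
For pile B, compute g(0), g(1), … with moves {2, 5}:
k:     0  1  2  3  4  5  6
g(k):  0  0  1  1  0  2  1
So g(6) = 1.
Pile C is a plain Nim pile of size 13, so its Grundy value is 13.
By the Sprague-Grundy theorem, the Grundy value of a sum of independent games is the XOR of the component values.
Combined value = 4 ⊕ 1 ⊕ 13 = 8.

8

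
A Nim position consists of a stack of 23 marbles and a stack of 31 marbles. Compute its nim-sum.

Compute the nim-sum pairwise:
23 ⊕ 31 = 8

8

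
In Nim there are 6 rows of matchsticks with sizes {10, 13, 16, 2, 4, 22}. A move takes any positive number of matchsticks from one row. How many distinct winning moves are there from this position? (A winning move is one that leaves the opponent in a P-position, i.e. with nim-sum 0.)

In binary:
  01010  (10)
  01101  (13)
  10000  (16)
  00010  (2)
  00100  (4)
  10110  (22)
  -----
  00111  (7)
The overall nim-sum is X = 7. A row of size p has a winning move iff p XOR X < p (reduce it to p XOR X).
  10: 10 XOR 7 = 13 ≥ 10 — no move.
  13: 13 XOR 7 = 10 < 13 — winning move (to 10).
  16: 16 XOR 7 = 23 ≥ 16 — no move.
  2: 2 XOR 7 = 5 ≥ 2 — no move.
  4: 4 XOR 7 = 3 < 4 — winning move (to 3).
  22: 22 XOR 7 = 17 < 22 — winning move (to 17).
That gives 3 winning moves.

3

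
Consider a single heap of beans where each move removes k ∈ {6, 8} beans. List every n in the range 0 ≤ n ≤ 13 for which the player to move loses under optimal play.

0, 1, 2, 3, 4, 5

Grundy values for subtraction set {6, 8}:
g(0) = mex{} = 0
g(1) = mex{} = 0
g(2) = mex{} = 0
g(3) = mex{} = 0
g(4) = mex{} = 0
g(5) = mex{} = 0
g(6) = mex{0} = 1
g(7) = mex{0} = 1
g(8) = mex{0} = 1
g(9) = mex{0} = 1
g(10) = mex{0} = 1
g(11) = mex{0} = 1
g(12) = mex{0,1} = 2
g(13) = mex{0,1} = 2
The P-positions (g = 0) in 0..13 are 0, 1, 2, 3, 4, 5.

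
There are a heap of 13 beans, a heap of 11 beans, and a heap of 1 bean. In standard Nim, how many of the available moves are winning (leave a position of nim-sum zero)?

1

Write each in binary and XOR column by column:
  1101  (13)
  1011  (11)
  0001  (1)
  ----
  0111  (7)
The overall nim-sum is X = 7. A heap of size p has a winning move iff p XOR X < p (reduce it to p XOR X).
  13: 13 XOR 7 = 10 < 13 — winning move (to 10).
  11: 11 XOR 7 = 12 ≥ 11 — no move.
  1: 1 XOR 7 = 6 ≥ 1 — no move.
That gives 1 winning move.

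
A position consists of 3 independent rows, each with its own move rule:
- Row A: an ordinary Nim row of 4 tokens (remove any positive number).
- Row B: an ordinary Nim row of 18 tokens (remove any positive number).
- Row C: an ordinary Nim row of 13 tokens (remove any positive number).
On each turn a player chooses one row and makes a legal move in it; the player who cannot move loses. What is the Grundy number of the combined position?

27

Row A is a plain Nim row of size 4, so its Grundy value is 4.
Row B is a plain Nim row of size 18, so its Grundy value is 18.
Row C is a plain Nim row of size 13, so its Grundy value is 13.
The value of a disjunctive sum is the nim-sum of the parts.
Combined value = 4 XOR 18 XOR 13 = 27.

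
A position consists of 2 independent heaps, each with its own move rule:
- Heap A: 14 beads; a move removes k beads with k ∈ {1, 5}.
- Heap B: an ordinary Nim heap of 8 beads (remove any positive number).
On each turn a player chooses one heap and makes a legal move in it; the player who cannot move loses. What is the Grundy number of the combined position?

8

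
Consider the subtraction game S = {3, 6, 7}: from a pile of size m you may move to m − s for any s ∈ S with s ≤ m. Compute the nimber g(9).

Grundy values for subtraction set {3, 6, 7}:
g(0) = mex{} = 0
g(1) = mex{} = 0
g(2) = mex{} = 0
g(3) = mex{0} = 1
g(4) = mex{0} = 1
g(5) = mex{0} = 1
g(6) = mex{0,1} = 2
g(7) = mex{0,1} = 2
g(8) = mex{0,1} = 2
g(9) = mex{0,1,2} = 3
So g(9) = 3.

3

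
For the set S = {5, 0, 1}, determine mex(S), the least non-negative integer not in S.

2

The values 0, 1 are all present; 2 is the first non-negative integer missing from the set.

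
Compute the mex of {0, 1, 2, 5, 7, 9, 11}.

3

The values 0, 1, 2 are all present; 3 is the first non-negative integer missing from the set.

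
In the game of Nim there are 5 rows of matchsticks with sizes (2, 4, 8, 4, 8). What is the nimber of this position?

2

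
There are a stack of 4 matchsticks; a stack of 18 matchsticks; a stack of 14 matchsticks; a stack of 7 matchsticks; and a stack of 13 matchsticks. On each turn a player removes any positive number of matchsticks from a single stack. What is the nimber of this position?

Nim-sum: 4 XOR 18 XOR 14 XOR 7 XOR 13 = 18.

18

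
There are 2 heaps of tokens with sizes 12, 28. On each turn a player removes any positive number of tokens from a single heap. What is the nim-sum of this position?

16

Compute the nim-sum pairwise:
12 XOR 28 = 16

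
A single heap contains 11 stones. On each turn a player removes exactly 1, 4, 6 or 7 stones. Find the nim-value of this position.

Grundy values for subtraction set {1, 4, 6, 7}:
k:     0  1  2  3  4  5  6  7  8  9 10 11
g(k):  0  1  0  1  2  0  1  2  3  2  0  1
So g(11) = 1.

1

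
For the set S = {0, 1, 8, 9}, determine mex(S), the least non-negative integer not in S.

2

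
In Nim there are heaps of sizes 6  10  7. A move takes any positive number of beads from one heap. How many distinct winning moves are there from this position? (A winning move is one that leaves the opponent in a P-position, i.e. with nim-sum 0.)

1

Compute the nim-sum pairwise:
6 XOR 10 = 12
12 XOR 7 = 11
The overall nim-sum is X = 11. A heap of size p has a winning move iff p XOR X < p (reduce it to p XOR X).
  6: 6 XOR 11 = 13 ≥ 6 — no move.
  10: 10 XOR 11 = 1 < 10 — winning move (to 1).
  7: 7 XOR 11 = 12 ≥ 7 — no move.
That gives 1 winning move.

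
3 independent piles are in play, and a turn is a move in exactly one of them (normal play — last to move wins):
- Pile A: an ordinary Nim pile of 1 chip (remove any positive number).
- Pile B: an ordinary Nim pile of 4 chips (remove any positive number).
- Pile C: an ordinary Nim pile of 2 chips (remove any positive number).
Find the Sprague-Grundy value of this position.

Pile A is a plain Nim pile of size 1, so its Grundy value is 1.
Pile B is a plain Nim pile of size 4, so its Grundy value is 4.
Pile C is a plain Nim pile of size 2, so its Grundy value is 2.
By the Sprague-Grundy theorem, the Grundy value of a sum of independent games is the XOR of the component values.
Combined value = 1 ⊕ 4 ⊕ 2 = 7.

7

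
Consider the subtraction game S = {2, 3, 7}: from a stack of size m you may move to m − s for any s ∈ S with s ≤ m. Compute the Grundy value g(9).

2

Grundy values for subtraction set {2, 3, 7}:
g(0) = mex{} = 0
g(1) = mex{} = 0
g(2) = mex{0} = 1
g(3) = mex{0} = 1
g(4) = mex{0,1} = 2
g(5) = mex{1} = 0
g(6) = mex{1,2} = 0
g(7) = mex{0,2} = 1
g(8) = mex{0} = 1
g(9) = mex{0,1} = 2
So g(9) = 2.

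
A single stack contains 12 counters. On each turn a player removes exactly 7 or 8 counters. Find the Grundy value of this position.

1

Grundy values for subtraction set {7, 8}:
g(0) = mex{} = 0
g(1) = mex{} = 0
g(2) = mex{} = 0
g(3) = mex{} = 0
g(4) = mex{} = 0
g(5) = mex{} = 0
g(6) = mex{} = 0
g(7) = mex{0} = 1
g(8) = mex{0} = 1
g(9) = mex{0} = 1
g(10) = mex{0} = 1
g(11) = mex{0} = 1
g(12) = mex{0} = 1
So g(12) = 1.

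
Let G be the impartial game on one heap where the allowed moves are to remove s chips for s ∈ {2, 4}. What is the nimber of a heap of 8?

1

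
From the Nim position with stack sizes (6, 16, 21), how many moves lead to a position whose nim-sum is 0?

1

Nim-sum: 6 ^ 16 ^ 21 = 3.
The overall nim-sum is X = 3. A stack of size p has a winning move iff p XOR X < p (reduce it to p XOR X).
  6: 6 XOR 3 = 5 < 6 — winning move (to 5).
  16: 16 XOR 3 = 19 ≥ 16 — no move.
  21: 21 XOR 3 = 22 ≥ 21 — no move.
That gives 1 winning move.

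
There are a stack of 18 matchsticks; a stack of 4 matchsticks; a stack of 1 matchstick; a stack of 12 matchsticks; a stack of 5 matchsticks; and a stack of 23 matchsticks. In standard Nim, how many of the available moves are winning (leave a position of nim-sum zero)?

Nim-sum: 18 ^ 4 ^ 1 ^ 12 ^ 5 ^ 23 = 9.
The overall nim-sum is X = 9. A stack of size p has a winning move iff p XOR X < p (reduce it to p XOR X).
  18: 18 XOR 9 = 27 ≥ 18 — no move.
  4: 4 XOR 9 = 13 ≥ 4 — no move.
  1: 1 XOR 9 = 8 ≥ 1 — no move.
  12: 12 XOR 9 = 5 < 12 — winning move (to 5).
  5: 5 XOR 9 = 12 ≥ 5 — no move.
  23: 23 XOR 9 = 30 ≥ 23 — no move.
That gives 1 winning move.

1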